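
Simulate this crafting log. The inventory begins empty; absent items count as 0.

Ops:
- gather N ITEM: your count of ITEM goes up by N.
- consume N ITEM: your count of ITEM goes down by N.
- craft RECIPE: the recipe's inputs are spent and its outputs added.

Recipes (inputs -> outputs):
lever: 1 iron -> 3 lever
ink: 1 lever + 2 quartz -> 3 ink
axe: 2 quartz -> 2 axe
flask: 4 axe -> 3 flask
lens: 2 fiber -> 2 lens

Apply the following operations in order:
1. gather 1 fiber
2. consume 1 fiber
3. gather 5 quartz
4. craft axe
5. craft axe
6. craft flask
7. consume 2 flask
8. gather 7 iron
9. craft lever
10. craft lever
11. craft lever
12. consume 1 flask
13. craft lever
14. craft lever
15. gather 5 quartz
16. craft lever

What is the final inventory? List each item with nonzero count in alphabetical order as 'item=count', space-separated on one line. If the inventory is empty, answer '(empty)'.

After 1 (gather 1 fiber): fiber=1
After 2 (consume 1 fiber): (empty)
After 3 (gather 5 quartz): quartz=5
After 4 (craft axe): axe=2 quartz=3
After 5 (craft axe): axe=4 quartz=1
After 6 (craft flask): flask=3 quartz=1
After 7 (consume 2 flask): flask=1 quartz=1
After 8 (gather 7 iron): flask=1 iron=7 quartz=1
After 9 (craft lever): flask=1 iron=6 lever=3 quartz=1
After 10 (craft lever): flask=1 iron=5 lever=6 quartz=1
After 11 (craft lever): flask=1 iron=4 lever=9 quartz=1
After 12 (consume 1 flask): iron=4 lever=9 quartz=1
After 13 (craft lever): iron=3 lever=12 quartz=1
After 14 (craft lever): iron=2 lever=15 quartz=1
After 15 (gather 5 quartz): iron=2 lever=15 quartz=6
After 16 (craft lever): iron=1 lever=18 quartz=6

Answer: iron=1 lever=18 quartz=6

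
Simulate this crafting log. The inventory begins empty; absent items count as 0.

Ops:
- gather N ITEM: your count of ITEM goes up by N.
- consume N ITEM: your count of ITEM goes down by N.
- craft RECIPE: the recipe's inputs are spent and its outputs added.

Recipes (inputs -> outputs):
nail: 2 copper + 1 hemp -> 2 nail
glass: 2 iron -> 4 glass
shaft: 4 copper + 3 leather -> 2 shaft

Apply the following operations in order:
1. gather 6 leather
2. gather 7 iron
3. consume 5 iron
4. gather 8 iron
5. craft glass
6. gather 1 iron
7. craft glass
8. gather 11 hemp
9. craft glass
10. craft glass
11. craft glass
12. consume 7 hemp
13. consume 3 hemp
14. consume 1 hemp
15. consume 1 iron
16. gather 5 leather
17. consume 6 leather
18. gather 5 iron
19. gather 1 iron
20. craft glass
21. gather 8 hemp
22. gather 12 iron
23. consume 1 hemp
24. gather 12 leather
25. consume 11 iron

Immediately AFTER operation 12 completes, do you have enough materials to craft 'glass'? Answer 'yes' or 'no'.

Answer: no

Derivation:
After 1 (gather 6 leather): leather=6
After 2 (gather 7 iron): iron=7 leather=6
After 3 (consume 5 iron): iron=2 leather=6
After 4 (gather 8 iron): iron=10 leather=6
After 5 (craft glass): glass=4 iron=8 leather=6
After 6 (gather 1 iron): glass=4 iron=9 leather=6
After 7 (craft glass): glass=8 iron=7 leather=6
After 8 (gather 11 hemp): glass=8 hemp=11 iron=7 leather=6
After 9 (craft glass): glass=12 hemp=11 iron=5 leather=6
After 10 (craft glass): glass=16 hemp=11 iron=3 leather=6
After 11 (craft glass): glass=20 hemp=11 iron=1 leather=6
After 12 (consume 7 hemp): glass=20 hemp=4 iron=1 leather=6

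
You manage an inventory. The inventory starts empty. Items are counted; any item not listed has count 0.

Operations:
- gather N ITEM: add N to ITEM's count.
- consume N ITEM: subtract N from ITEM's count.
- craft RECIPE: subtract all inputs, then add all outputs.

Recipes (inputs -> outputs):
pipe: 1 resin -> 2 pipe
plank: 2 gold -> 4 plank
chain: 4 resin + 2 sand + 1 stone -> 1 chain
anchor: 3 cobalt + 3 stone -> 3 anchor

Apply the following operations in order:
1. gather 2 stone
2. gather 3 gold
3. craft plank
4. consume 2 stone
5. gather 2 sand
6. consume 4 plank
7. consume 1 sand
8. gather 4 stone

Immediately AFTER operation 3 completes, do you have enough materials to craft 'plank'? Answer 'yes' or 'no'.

Answer: no

Derivation:
After 1 (gather 2 stone): stone=2
After 2 (gather 3 gold): gold=3 stone=2
After 3 (craft plank): gold=1 plank=4 stone=2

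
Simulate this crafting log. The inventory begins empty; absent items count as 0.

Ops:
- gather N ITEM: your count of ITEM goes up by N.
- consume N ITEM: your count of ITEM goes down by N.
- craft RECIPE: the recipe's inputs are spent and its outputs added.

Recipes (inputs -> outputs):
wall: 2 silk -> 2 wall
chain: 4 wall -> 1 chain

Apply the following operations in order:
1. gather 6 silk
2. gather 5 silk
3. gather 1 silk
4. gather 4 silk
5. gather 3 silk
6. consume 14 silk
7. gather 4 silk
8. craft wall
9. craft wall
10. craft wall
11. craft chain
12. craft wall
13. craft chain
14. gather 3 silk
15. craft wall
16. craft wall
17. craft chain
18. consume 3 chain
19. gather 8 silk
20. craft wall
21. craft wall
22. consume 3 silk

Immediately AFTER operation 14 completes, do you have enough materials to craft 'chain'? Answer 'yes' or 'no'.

After 1 (gather 6 silk): silk=6
After 2 (gather 5 silk): silk=11
After 3 (gather 1 silk): silk=12
After 4 (gather 4 silk): silk=16
After 5 (gather 3 silk): silk=19
After 6 (consume 14 silk): silk=5
After 7 (gather 4 silk): silk=9
After 8 (craft wall): silk=7 wall=2
After 9 (craft wall): silk=5 wall=4
After 10 (craft wall): silk=3 wall=6
After 11 (craft chain): chain=1 silk=3 wall=2
After 12 (craft wall): chain=1 silk=1 wall=4
After 13 (craft chain): chain=2 silk=1
After 14 (gather 3 silk): chain=2 silk=4

Answer: no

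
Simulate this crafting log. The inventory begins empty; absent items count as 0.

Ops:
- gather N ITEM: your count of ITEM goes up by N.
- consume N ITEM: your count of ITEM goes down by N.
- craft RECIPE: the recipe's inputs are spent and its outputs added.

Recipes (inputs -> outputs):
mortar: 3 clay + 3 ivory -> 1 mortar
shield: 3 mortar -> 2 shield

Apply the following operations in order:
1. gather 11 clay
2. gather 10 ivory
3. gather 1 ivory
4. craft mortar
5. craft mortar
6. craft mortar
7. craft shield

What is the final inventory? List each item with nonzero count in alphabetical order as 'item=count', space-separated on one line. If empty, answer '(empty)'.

After 1 (gather 11 clay): clay=11
After 2 (gather 10 ivory): clay=11 ivory=10
After 3 (gather 1 ivory): clay=11 ivory=11
After 4 (craft mortar): clay=8 ivory=8 mortar=1
After 5 (craft mortar): clay=5 ivory=5 mortar=2
After 6 (craft mortar): clay=2 ivory=2 mortar=3
After 7 (craft shield): clay=2 ivory=2 shield=2

Answer: clay=2 ivory=2 shield=2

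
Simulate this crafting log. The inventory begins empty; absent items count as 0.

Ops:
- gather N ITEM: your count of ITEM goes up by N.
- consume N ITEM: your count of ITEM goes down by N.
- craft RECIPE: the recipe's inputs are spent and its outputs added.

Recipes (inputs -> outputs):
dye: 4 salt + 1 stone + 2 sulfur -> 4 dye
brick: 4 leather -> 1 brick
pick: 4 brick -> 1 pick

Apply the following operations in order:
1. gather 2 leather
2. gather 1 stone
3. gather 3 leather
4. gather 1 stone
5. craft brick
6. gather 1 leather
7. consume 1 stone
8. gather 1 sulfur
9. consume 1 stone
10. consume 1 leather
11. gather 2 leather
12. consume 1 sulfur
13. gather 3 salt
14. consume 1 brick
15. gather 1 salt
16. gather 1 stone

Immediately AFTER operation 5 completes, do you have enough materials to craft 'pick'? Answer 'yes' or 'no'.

Answer: no

Derivation:
After 1 (gather 2 leather): leather=2
After 2 (gather 1 stone): leather=2 stone=1
After 3 (gather 3 leather): leather=5 stone=1
After 4 (gather 1 stone): leather=5 stone=2
After 5 (craft brick): brick=1 leather=1 stone=2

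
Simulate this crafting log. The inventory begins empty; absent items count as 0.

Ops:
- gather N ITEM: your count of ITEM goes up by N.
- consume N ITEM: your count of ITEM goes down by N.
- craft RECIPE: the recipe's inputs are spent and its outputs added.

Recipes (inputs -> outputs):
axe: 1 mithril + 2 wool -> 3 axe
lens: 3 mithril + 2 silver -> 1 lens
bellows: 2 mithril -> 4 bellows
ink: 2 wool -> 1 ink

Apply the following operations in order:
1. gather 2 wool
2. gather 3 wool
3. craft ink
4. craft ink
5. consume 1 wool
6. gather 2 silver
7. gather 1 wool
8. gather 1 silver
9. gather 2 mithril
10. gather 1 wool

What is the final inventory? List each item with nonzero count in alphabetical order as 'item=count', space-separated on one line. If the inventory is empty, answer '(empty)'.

Answer: ink=2 mithril=2 silver=3 wool=2

Derivation:
After 1 (gather 2 wool): wool=2
After 2 (gather 3 wool): wool=5
After 3 (craft ink): ink=1 wool=3
After 4 (craft ink): ink=2 wool=1
After 5 (consume 1 wool): ink=2
After 6 (gather 2 silver): ink=2 silver=2
After 7 (gather 1 wool): ink=2 silver=2 wool=1
After 8 (gather 1 silver): ink=2 silver=3 wool=1
After 9 (gather 2 mithril): ink=2 mithril=2 silver=3 wool=1
After 10 (gather 1 wool): ink=2 mithril=2 silver=3 wool=2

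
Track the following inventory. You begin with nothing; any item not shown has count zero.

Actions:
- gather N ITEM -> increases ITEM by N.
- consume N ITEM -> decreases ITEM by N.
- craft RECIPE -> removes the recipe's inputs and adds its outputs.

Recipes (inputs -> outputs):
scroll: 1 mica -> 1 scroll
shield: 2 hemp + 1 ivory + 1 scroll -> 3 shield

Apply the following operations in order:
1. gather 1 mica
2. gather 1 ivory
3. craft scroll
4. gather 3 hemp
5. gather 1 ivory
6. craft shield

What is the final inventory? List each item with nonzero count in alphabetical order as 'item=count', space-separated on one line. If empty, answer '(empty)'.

Answer: hemp=1 ivory=1 shield=3

Derivation:
After 1 (gather 1 mica): mica=1
After 2 (gather 1 ivory): ivory=1 mica=1
After 3 (craft scroll): ivory=1 scroll=1
After 4 (gather 3 hemp): hemp=3 ivory=1 scroll=1
After 5 (gather 1 ivory): hemp=3 ivory=2 scroll=1
After 6 (craft shield): hemp=1 ivory=1 shield=3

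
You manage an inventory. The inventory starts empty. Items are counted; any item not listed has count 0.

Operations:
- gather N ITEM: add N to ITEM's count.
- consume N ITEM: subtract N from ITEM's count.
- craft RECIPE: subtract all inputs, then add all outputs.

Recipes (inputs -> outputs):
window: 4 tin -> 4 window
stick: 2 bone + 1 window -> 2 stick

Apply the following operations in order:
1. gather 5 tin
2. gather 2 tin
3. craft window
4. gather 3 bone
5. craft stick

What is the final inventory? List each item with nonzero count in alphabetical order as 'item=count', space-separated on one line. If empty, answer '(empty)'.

Answer: bone=1 stick=2 tin=3 window=3

Derivation:
After 1 (gather 5 tin): tin=5
After 2 (gather 2 tin): tin=7
After 3 (craft window): tin=3 window=4
After 4 (gather 3 bone): bone=3 tin=3 window=4
After 5 (craft stick): bone=1 stick=2 tin=3 window=3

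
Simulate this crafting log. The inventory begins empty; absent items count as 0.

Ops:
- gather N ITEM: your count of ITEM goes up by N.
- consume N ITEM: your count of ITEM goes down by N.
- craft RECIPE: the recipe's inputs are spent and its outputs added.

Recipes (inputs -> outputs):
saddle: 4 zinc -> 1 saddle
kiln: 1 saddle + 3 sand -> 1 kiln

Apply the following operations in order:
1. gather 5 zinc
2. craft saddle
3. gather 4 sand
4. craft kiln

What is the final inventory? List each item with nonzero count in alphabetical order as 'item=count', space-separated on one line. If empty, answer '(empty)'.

After 1 (gather 5 zinc): zinc=5
After 2 (craft saddle): saddle=1 zinc=1
After 3 (gather 4 sand): saddle=1 sand=4 zinc=1
After 4 (craft kiln): kiln=1 sand=1 zinc=1

Answer: kiln=1 sand=1 zinc=1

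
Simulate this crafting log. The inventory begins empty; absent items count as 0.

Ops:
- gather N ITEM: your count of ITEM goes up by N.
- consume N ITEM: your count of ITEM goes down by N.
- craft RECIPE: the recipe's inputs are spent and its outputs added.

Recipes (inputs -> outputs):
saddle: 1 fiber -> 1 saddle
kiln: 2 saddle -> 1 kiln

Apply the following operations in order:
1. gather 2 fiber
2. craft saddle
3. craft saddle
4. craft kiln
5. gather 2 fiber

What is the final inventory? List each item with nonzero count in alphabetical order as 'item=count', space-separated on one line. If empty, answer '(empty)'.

After 1 (gather 2 fiber): fiber=2
After 2 (craft saddle): fiber=1 saddle=1
After 3 (craft saddle): saddle=2
After 4 (craft kiln): kiln=1
After 5 (gather 2 fiber): fiber=2 kiln=1

Answer: fiber=2 kiln=1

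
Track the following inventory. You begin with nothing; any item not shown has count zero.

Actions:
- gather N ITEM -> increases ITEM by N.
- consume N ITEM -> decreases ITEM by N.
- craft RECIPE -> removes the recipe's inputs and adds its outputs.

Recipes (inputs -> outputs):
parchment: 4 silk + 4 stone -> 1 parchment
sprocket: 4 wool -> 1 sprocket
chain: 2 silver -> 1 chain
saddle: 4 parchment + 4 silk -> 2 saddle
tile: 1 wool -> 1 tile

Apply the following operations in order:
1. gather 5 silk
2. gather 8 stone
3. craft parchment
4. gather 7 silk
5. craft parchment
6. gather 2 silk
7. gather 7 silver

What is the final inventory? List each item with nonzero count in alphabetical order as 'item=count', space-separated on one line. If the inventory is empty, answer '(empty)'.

Answer: parchment=2 silk=6 silver=7

Derivation:
After 1 (gather 5 silk): silk=5
After 2 (gather 8 stone): silk=5 stone=8
After 3 (craft parchment): parchment=1 silk=1 stone=4
After 4 (gather 7 silk): parchment=1 silk=8 stone=4
After 5 (craft parchment): parchment=2 silk=4
After 6 (gather 2 silk): parchment=2 silk=6
After 7 (gather 7 silver): parchment=2 silk=6 silver=7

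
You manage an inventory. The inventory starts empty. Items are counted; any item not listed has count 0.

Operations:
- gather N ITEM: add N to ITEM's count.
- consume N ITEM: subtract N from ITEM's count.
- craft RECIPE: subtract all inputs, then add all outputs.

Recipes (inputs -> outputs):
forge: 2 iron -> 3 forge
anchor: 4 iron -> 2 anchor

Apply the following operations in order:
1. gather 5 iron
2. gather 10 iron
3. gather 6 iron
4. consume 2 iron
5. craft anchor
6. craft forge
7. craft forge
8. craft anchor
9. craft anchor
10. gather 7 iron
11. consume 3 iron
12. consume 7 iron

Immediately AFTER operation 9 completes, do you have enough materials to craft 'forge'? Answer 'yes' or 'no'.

Answer: yes

Derivation:
After 1 (gather 5 iron): iron=5
After 2 (gather 10 iron): iron=15
After 3 (gather 6 iron): iron=21
After 4 (consume 2 iron): iron=19
After 5 (craft anchor): anchor=2 iron=15
After 6 (craft forge): anchor=2 forge=3 iron=13
After 7 (craft forge): anchor=2 forge=6 iron=11
After 8 (craft anchor): anchor=4 forge=6 iron=7
After 9 (craft anchor): anchor=6 forge=6 iron=3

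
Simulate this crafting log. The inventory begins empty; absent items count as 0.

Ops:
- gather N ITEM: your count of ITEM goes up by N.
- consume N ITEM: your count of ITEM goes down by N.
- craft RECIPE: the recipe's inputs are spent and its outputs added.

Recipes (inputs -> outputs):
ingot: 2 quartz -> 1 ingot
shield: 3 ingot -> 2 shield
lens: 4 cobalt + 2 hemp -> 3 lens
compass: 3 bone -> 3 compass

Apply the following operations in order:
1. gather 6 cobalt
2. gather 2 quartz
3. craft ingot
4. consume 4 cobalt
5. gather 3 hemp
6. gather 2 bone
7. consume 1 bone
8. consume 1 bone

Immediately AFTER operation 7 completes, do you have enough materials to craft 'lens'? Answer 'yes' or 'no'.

Answer: no

Derivation:
After 1 (gather 6 cobalt): cobalt=6
After 2 (gather 2 quartz): cobalt=6 quartz=2
After 3 (craft ingot): cobalt=6 ingot=1
After 4 (consume 4 cobalt): cobalt=2 ingot=1
After 5 (gather 3 hemp): cobalt=2 hemp=3 ingot=1
After 6 (gather 2 bone): bone=2 cobalt=2 hemp=3 ingot=1
After 7 (consume 1 bone): bone=1 cobalt=2 hemp=3 ingot=1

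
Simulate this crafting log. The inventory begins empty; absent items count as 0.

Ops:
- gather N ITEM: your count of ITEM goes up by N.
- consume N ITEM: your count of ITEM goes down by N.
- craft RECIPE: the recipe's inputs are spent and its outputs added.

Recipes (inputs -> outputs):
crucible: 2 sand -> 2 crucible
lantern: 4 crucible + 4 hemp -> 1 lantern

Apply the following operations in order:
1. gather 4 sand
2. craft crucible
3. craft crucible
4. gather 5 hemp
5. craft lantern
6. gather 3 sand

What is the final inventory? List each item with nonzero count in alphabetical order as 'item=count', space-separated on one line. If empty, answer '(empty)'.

After 1 (gather 4 sand): sand=4
After 2 (craft crucible): crucible=2 sand=2
After 3 (craft crucible): crucible=4
After 4 (gather 5 hemp): crucible=4 hemp=5
After 5 (craft lantern): hemp=1 lantern=1
After 6 (gather 3 sand): hemp=1 lantern=1 sand=3

Answer: hemp=1 lantern=1 sand=3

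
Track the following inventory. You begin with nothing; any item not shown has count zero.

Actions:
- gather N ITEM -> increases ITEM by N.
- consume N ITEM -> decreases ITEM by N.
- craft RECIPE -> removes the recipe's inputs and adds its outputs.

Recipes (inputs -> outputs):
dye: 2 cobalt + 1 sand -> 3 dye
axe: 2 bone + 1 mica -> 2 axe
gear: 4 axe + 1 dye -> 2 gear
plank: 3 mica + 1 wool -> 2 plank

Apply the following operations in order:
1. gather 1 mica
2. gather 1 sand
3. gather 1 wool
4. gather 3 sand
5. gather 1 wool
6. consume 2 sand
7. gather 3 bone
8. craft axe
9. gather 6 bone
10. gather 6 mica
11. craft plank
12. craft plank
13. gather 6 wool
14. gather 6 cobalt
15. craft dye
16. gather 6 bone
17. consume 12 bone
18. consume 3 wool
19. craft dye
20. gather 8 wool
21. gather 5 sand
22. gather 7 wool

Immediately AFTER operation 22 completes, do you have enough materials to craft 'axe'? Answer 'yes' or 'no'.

After 1 (gather 1 mica): mica=1
After 2 (gather 1 sand): mica=1 sand=1
After 3 (gather 1 wool): mica=1 sand=1 wool=1
After 4 (gather 3 sand): mica=1 sand=4 wool=1
After 5 (gather 1 wool): mica=1 sand=4 wool=2
After 6 (consume 2 sand): mica=1 sand=2 wool=2
After 7 (gather 3 bone): bone=3 mica=1 sand=2 wool=2
After 8 (craft axe): axe=2 bone=1 sand=2 wool=2
After 9 (gather 6 bone): axe=2 bone=7 sand=2 wool=2
After 10 (gather 6 mica): axe=2 bone=7 mica=6 sand=2 wool=2
After 11 (craft plank): axe=2 bone=7 mica=3 plank=2 sand=2 wool=1
After 12 (craft plank): axe=2 bone=7 plank=4 sand=2
After 13 (gather 6 wool): axe=2 bone=7 plank=4 sand=2 wool=6
After 14 (gather 6 cobalt): axe=2 bone=7 cobalt=6 plank=4 sand=2 wool=6
After 15 (craft dye): axe=2 bone=7 cobalt=4 dye=3 plank=4 sand=1 wool=6
After 16 (gather 6 bone): axe=2 bone=13 cobalt=4 dye=3 plank=4 sand=1 wool=6
After 17 (consume 12 bone): axe=2 bone=1 cobalt=4 dye=3 plank=4 sand=1 wool=6
After 18 (consume 3 wool): axe=2 bone=1 cobalt=4 dye=3 plank=4 sand=1 wool=3
After 19 (craft dye): axe=2 bone=1 cobalt=2 dye=6 plank=4 wool=3
After 20 (gather 8 wool): axe=2 bone=1 cobalt=2 dye=6 plank=4 wool=11
After 21 (gather 5 sand): axe=2 bone=1 cobalt=2 dye=6 plank=4 sand=5 wool=11
After 22 (gather 7 wool): axe=2 bone=1 cobalt=2 dye=6 plank=4 sand=5 wool=18

Answer: no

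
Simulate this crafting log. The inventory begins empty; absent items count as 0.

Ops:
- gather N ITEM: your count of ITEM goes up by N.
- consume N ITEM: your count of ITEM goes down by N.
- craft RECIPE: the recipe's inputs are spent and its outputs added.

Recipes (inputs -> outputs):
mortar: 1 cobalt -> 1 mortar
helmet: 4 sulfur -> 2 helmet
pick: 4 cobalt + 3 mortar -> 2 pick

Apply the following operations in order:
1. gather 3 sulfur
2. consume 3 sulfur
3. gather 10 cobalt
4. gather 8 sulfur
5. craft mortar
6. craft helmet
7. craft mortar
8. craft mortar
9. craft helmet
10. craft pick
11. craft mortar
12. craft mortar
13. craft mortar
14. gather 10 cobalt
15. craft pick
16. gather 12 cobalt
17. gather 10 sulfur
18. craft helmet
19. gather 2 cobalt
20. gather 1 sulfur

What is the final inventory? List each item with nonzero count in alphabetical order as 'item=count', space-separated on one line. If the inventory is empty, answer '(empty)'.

After 1 (gather 3 sulfur): sulfur=3
After 2 (consume 3 sulfur): (empty)
After 3 (gather 10 cobalt): cobalt=10
After 4 (gather 8 sulfur): cobalt=10 sulfur=8
After 5 (craft mortar): cobalt=9 mortar=1 sulfur=8
After 6 (craft helmet): cobalt=9 helmet=2 mortar=1 sulfur=4
After 7 (craft mortar): cobalt=8 helmet=2 mortar=2 sulfur=4
After 8 (craft mortar): cobalt=7 helmet=2 mortar=3 sulfur=4
After 9 (craft helmet): cobalt=7 helmet=4 mortar=3
After 10 (craft pick): cobalt=3 helmet=4 pick=2
After 11 (craft mortar): cobalt=2 helmet=4 mortar=1 pick=2
After 12 (craft mortar): cobalt=1 helmet=4 mortar=2 pick=2
After 13 (craft mortar): helmet=4 mortar=3 pick=2
After 14 (gather 10 cobalt): cobalt=10 helmet=4 mortar=3 pick=2
After 15 (craft pick): cobalt=6 helmet=4 pick=4
After 16 (gather 12 cobalt): cobalt=18 helmet=4 pick=4
After 17 (gather 10 sulfur): cobalt=18 helmet=4 pick=4 sulfur=10
After 18 (craft helmet): cobalt=18 helmet=6 pick=4 sulfur=6
After 19 (gather 2 cobalt): cobalt=20 helmet=6 pick=4 sulfur=6
After 20 (gather 1 sulfur): cobalt=20 helmet=6 pick=4 sulfur=7

Answer: cobalt=20 helmet=6 pick=4 sulfur=7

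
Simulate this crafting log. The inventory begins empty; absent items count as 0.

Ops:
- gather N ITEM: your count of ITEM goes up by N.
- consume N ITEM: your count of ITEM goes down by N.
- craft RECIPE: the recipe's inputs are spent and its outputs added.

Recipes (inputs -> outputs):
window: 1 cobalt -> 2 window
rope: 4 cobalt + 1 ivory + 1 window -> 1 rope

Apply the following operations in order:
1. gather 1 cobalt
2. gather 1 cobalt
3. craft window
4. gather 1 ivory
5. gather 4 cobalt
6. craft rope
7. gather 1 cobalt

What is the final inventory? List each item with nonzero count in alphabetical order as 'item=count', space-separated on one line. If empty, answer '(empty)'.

Answer: cobalt=2 rope=1 window=1

Derivation:
After 1 (gather 1 cobalt): cobalt=1
After 2 (gather 1 cobalt): cobalt=2
After 3 (craft window): cobalt=1 window=2
After 4 (gather 1 ivory): cobalt=1 ivory=1 window=2
After 5 (gather 4 cobalt): cobalt=5 ivory=1 window=2
After 6 (craft rope): cobalt=1 rope=1 window=1
After 7 (gather 1 cobalt): cobalt=2 rope=1 window=1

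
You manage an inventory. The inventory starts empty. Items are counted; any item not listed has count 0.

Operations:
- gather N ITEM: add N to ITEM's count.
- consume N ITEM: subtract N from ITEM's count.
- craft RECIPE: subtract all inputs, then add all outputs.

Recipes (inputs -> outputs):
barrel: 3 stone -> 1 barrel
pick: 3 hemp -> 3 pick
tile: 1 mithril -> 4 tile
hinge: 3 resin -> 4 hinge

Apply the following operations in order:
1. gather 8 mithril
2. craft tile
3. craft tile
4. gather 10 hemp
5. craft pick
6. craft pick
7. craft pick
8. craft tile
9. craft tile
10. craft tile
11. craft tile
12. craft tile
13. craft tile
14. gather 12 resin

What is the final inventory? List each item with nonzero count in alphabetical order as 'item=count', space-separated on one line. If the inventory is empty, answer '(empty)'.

Answer: hemp=1 pick=9 resin=12 tile=32

Derivation:
After 1 (gather 8 mithril): mithril=8
After 2 (craft tile): mithril=7 tile=4
After 3 (craft tile): mithril=6 tile=8
After 4 (gather 10 hemp): hemp=10 mithril=6 tile=8
After 5 (craft pick): hemp=7 mithril=6 pick=3 tile=8
After 6 (craft pick): hemp=4 mithril=6 pick=6 tile=8
After 7 (craft pick): hemp=1 mithril=6 pick=9 tile=8
After 8 (craft tile): hemp=1 mithril=5 pick=9 tile=12
After 9 (craft tile): hemp=1 mithril=4 pick=9 tile=16
After 10 (craft tile): hemp=1 mithril=3 pick=9 tile=20
After 11 (craft tile): hemp=1 mithril=2 pick=9 tile=24
After 12 (craft tile): hemp=1 mithril=1 pick=9 tile=28
After 13 (craft tile): hemp=1 pick=9 tile=32
After 14 (gather 12 resin): hemp=1 pick=9 resin=12 tile=32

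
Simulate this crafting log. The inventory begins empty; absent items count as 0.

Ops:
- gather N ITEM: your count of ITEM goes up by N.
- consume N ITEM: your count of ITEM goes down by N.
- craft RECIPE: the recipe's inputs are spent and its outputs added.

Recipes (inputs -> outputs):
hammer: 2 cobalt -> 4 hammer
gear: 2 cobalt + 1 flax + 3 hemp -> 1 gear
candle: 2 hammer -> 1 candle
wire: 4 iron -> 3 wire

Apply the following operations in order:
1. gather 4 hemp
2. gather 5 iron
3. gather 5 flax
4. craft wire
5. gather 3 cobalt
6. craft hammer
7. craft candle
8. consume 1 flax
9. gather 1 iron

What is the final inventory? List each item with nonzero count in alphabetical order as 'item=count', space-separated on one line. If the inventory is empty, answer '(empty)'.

After 1 (gather 4 hemp): hemp=4
After 2 (gather 5 iron): hemp=4 iron=5
After 3 (gather 5 flax): flax=5 hemp=4 iron=5
After 4 (craft wire): flax=5 hemp=4 iron=1 wire=3
After 5 (gather 3 cobalt): cobalt=3 flax=5 hemp=4 iron=1 wire=3
After 6 (craft hammer): cobalt=1 flax=5 hammer=4 hemp=4 iron=1 wire=3
After 7 (craft candle): candle=1 cobalt=1 flax=5 hammer=2 hemp=4 iron=1 wire=3
After 8 (consume 1 flax): candle=1 cobalt=1 flax=4 hammer=2 hemp=4 iron=1 wire=3
After 9 (gather 1 iron): candle=1 cobalt=1 flax=4 hammer=2 hemp=4 iron=2 wire=3

Answer: candle=1 cobalt=1 flax=4 hammer=2 hemp=4 iron=2 wire=3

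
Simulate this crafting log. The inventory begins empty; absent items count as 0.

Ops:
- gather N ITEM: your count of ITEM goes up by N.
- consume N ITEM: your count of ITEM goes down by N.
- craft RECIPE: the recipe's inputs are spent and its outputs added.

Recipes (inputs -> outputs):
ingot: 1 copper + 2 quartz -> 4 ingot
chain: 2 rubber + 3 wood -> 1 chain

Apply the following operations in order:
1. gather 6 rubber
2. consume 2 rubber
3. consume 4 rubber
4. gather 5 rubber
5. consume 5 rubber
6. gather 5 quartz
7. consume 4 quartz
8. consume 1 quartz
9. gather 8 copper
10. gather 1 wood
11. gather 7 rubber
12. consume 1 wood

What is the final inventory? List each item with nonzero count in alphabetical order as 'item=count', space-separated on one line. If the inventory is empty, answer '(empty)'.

Answer: copper=8 rubber=7

Derivation:
After 1 (gather 6 rubber): rubber=6
After 2 (consume 2 rubber): rubber=4
After 3 (consume 4 rubber): (empty)
After 4 (gather 5 rubber): rubber=5
After 5 (consume 5 rubber): (empty)
After 6 (gather 5 quartz): quartz=5
After 7 (consume 4 quartz): quartz=1
After 8 (consume 1 quartz): (empty)
After 9 (gather 8 copper): copper=8
After 10 (gather 1 wood): copper=8 wood=1
After 11 (gather 7 rubber): copper=8 rubber=7 wood=1
After 12 (consume 1 wood): copper=8 rubber=7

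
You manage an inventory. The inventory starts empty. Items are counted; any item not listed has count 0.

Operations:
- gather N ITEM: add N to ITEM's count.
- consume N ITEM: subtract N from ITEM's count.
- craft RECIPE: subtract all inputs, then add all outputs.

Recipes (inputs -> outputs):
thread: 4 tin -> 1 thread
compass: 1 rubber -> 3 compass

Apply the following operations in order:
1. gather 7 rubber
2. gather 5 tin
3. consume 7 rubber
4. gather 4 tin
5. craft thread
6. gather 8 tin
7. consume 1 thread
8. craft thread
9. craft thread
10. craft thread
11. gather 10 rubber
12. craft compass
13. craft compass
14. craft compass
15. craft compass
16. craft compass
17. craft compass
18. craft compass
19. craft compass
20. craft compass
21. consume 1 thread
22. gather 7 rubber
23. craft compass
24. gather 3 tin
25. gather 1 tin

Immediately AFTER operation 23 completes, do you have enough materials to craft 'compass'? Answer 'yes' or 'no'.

After 1 (gather 7 rubber): rubber=7
After 2 (gather 5 tin): rubber=7 tin=5
After 3 (consume 7 rubber): tin=5
After 4 (gather 4 tin): tin=9
After 5 (craft thread): thread=1 tin=5
After 6 (gather 8 tin): thread=1 tin=13
After 7 (consume 1 thread): tin=13
After 8 (craft thread): thread=1 tin=9
After 9 (craft thread): thread=2 tin=5
After 10 (craft thread): thread=3 tin=1
After 11 (gather 10 rubber): rubber=10 thread=3 tin=1
After 12 (craft compass): compass=3 rubber=9 thread=3 tin=1
After 13 (craft compass): compass=6 rubber=8 thread=3 tin=1
After 14 (craft compass): compass=9 rubber=7 thread=3 tin=1
After 15 (craft compass): compass=12 rubber=6 thread=3 tin=1
After 16 (craft compass): compass=15 rubber=5 thread=3 tin=1
After 17 (craft compass): compass=18 rubber=4 thread=3 tin=1
After 18 (craft compass): compass=21 rubber=3 thread=3 tin=1
After 19 (craft compass): compass=24 rubber=2 thread=3 tin=1
After 20 (craft compass): compass=27 rubber=1 thread=3 tin=1
After 21 (consume 1 thread): compass=27 rubber=1 thread=2 tin=1
After 22 (gather 7 rubber): compass=27 rubber=8 thread=2 tin=1
After 23 (craft compass): compass=30 rubber=7 thread=2 tin=1

Answer: yes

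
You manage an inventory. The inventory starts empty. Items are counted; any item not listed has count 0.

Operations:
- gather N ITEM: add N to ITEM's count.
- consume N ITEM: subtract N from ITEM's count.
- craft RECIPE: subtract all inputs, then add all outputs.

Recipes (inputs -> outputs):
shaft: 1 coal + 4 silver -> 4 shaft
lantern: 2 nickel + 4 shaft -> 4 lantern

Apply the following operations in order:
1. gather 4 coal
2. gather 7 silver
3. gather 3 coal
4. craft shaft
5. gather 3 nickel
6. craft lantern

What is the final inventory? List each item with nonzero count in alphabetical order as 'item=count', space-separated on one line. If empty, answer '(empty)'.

Answer: coal=6 lantern=4 nickel=1 silver=3

Derivation:
After 1 (gather 4 coal): coal=4
After 2 (gather 7 silver): coal=4 silver=7
After 3 (gather 3 coal): coal=7 silver=7
After 4 (craft shaft): coal=6 shaft=4 silver=3
After 5 (gather 3 nickel): coal=6 nickel=3 shaft=4 silver=3
After 6 (craft lantern): coal=6 lantern=4 nickel=1 silver=3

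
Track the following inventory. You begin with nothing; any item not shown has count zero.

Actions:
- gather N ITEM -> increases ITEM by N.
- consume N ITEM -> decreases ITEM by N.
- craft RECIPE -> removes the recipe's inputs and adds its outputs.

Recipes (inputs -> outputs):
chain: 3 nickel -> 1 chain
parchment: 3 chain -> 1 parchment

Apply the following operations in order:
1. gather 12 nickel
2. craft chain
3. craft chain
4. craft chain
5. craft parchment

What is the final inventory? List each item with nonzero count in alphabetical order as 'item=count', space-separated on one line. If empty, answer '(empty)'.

After 1 (gather 12 nickel): nickel=12
After 2 (craft chain): chain=1 nickel=9
After 3 (craft chain): chain=2 nickel=6
After 4 (craft chain): chain=3 nickel=3
After 5 (craft parchment): nickel=3 parchment=1

Answer: nickel=3 parchment=1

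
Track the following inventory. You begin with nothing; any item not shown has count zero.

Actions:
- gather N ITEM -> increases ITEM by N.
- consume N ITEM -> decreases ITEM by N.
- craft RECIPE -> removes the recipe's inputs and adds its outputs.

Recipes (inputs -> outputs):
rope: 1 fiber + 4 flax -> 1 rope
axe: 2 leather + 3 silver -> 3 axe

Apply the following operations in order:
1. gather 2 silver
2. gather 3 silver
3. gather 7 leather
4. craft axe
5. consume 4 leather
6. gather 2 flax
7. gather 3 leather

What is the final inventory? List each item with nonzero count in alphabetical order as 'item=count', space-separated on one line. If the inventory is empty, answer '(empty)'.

Answer: axe=3 flax=2 leather=4 silver=2

Derivation:
After 1 (gather 2 silver): silver=2
After 2 (gather 3 silver): silver=5
After 3 (gather 7 leather): leather=7 silver=5
After 4 (craft axe): axe=3 leather=5 silver=2
After 5 (consume 4 leather): axe=3 leather=1 silver=2
After 6 (gather 2 flax): axe=3 flax=2 leather=1 silver=2
After 7 (gather 3 leather): axe=3 flax=2 leather=4 silver=2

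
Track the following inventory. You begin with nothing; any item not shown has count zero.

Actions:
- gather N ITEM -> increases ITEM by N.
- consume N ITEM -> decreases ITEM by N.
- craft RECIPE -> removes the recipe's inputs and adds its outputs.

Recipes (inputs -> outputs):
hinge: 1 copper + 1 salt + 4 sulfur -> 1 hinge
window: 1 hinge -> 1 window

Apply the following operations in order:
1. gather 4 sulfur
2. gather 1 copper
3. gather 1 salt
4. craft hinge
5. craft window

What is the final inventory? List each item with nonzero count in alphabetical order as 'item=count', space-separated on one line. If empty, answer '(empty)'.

Answer: window=1

Derivation:
After 1 (gather 4 sulfur): sulfur=4
After 2 (gather 1 copper): copper=1 sulfur=4
After 3 (gather 1 salt): copper=1 salt=1 sulfur=4
After 4 (craft hinge): hinge=1
After 5 (craft window): window=1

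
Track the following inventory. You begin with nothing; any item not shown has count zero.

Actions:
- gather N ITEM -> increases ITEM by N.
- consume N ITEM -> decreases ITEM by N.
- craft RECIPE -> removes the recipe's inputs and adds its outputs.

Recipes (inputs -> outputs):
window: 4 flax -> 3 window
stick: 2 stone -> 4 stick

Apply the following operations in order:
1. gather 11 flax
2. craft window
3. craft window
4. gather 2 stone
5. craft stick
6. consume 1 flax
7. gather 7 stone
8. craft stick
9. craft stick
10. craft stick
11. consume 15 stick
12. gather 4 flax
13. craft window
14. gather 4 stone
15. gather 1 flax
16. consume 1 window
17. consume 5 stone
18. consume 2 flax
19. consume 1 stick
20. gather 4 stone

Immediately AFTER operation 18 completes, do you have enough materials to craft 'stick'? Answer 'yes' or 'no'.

Answer: no

Derivation:
After 1 (gather 11 flax): flax=11
After 2 (craft window): flax=7 window=3
After 3 (craft window): flax=3 window=6
After 4 (gather 2 stone): flax=3 stone=2 window=6
After 5 (craft stick): flax=3 stick=4 window=6
After 6 (consume 1 flax): flax=2 stick=4 window=6
After 7 (gather 7 stone): flax=2 stick=4 stone=7 window=6
After 8 (craft stick): flax=2 stick=8 stone=5 window=6
After 9 (craft stick): flax=2 stick=12 stone=3 window=6
After 10 (craft stick): flax=2 stick=16 stone=1 window=6
After 11 (consume 15 stick): flax=2 stick=1 stone=1 window=6
After 12 (gather 4 flax): flax=6 stick=1 stone=1 window=6
After 13 (craft window): flax=2 stick=1 stone=1 window=9
After 14 (gather 4 stone): flax=2 stick=1 stone=5 window=9
After 15 (gather 1 flax): flax=3 stick=1 stone=5 window=9
After 16 (consume 1 window): flax=3 stick=1 stone=5 window=8
After 17 (consume 5 stone): flax=3 stick=1 window=8
After 18 (consume 2 flax): flax=1 stick=1 window=8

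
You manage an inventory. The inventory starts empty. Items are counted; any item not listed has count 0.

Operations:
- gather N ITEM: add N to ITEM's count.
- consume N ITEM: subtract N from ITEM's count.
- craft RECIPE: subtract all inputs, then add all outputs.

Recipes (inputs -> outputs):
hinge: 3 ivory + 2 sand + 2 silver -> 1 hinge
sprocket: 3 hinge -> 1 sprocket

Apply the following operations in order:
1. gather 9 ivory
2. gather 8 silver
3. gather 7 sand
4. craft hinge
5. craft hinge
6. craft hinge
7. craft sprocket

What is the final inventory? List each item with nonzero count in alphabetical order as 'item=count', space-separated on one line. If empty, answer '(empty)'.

Answer: sand=1 silver=2 sprocket=1

Derivation:
After 1 (gather 9 ivory): ivory=9
After 2 (gather 8 silver): ivory=9 silver=8
After 3 (gather 7 sand): ivory=9 sand=7 silver=8
After 4 (craft hinge): hinge=1 ivory=6 sand=5 silver=6
After 5 (craft hinge): hinge=2 ivory=3 sand=3 silver=4
After 6 (craft hinge): hinge=3 sand=1 silver=2
After 7 (craft sprocket): sand=1 silver=2 sprocket=1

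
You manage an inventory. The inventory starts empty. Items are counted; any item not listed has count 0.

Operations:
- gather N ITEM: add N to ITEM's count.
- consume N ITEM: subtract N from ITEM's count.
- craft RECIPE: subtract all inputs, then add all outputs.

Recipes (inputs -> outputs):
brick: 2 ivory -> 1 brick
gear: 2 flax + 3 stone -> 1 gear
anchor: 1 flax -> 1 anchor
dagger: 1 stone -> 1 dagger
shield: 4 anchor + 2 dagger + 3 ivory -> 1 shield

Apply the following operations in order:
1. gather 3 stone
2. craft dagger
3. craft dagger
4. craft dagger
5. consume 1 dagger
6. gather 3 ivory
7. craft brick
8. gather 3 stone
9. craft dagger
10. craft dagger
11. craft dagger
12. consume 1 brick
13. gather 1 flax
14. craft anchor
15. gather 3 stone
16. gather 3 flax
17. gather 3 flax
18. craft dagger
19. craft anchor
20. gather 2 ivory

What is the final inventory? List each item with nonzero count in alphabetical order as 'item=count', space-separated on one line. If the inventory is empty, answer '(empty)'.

Answer: anchor=2 dagger=6 flax=5 ivory=3 stone=2

Derivation:
After 1 (gather 3 stone): stone=3
After 2 (craft dagger): dagger=1 stone=2
After 3 (craft dagger): dagger=2 stone=1
After 4 (craft dagger): dagger=3
After 5 (consume 1 dagger): dagger=2
After 6 (gather 3 ivory): dagger=2 ivory=3
After 7 (craft brick): brick=1 dagger=2 ivory=1
After 8 (gather 3 stone): brick=1 dagger=2 ivory=1 stone=3
After 9 (craft dagger): brick=1 dagger=3 ivory=1 stone=2
After 10 (craft dagger): brick=1 dagger=4 ivory=1 stone=1
After 11 (craft dagger): brick=1 dagger=5 ivory=1
After 12 (consume 1 brick): dagger=5 ivory=1
After 13 (gather 1 flax): dagger=5 flax=1 ivory=1
After 14 (craft anchor): anchor=1 dagger=5 ivory=1
After 15 (gather 3 stone): anchor=1 dagger=5 ivory=1 stone=3
After 16 (gather 3 flax): anchor=1 dagger=5 flax=3 ivory=1 stone=3
After 17 (gather 3 flax): anchor=1 dagger=5 flax=6 ivory=1 stone=3
After 18 (craft dagger): anchor=1 dagger=6 flax=6 ivory=1 stone=2
After 19 (craft anchor): anchor=2 dagger=6 flax=5 ivory=1 stone=2
After 20 (gather 2 ivory): anchor=2 dagger=6 flax=5 ivory=3 stone=2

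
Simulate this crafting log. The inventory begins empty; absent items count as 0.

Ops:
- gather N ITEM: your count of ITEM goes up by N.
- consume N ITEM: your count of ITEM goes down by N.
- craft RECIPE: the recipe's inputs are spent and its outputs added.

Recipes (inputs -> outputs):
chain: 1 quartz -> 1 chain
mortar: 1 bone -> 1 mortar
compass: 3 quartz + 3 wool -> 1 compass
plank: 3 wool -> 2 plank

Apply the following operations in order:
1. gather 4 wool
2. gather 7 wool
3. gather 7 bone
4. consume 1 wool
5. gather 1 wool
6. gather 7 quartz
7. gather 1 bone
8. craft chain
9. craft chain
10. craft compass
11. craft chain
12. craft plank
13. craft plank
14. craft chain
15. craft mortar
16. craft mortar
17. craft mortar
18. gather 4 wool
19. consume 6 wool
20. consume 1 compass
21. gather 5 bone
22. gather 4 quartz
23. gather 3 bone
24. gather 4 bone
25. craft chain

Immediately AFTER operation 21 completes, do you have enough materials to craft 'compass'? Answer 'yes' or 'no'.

After 1 (gather 4 wool): wool=4
After 2 (gather 7 wool): wool=11
After 3 (gather 7 bone): bone=7 wool=11
After 4 (consume 1 wool): bone=7 wool=10
After 5 (gather 1 wool): bone=7 wool=11
After 6 (gather 7 quartz): bone=7 quartz=7 wool=11
After 7 (gather 1 bone): bone=8 quartz=7 wool=11
After 8 (craft chain): bone=8 chain=1 quartz=6 wool=11
After 9 (craft chain): bone=8 chain=2 quartz=5 wool=11
After 10 (craft compass): bone=8 chain=2 compass=1 quartz=2 wool=8
After 11 (craft chain): bone=8 chain=3 compass=1 quartz=1 wool=8
After 12 (craft plank): bone=8 chain=3 compass=1 plank=2 quartz=1 wool=5
After 13 (craft plank): bone=8 chain=3 compass=1 plank=4 quartz=1 wool=2
After 14 (craft chain): bone=8 chain=4 compass=1 plank=4 wool=2
After 15 (craft mortar): bone=7 chain=4 compass=1 mortar=1 plank=4 wool=2
After 16 (craft mortar): bone=6 chain=4 compass=1 mortar=2 plank=4 wool=2
After 17 (craft mortar): bone=5 chain=4 compass=1 mortar=3 plank=4 wool=2
After 18 (gather 4 wool): bone=5 chain=4 compass=1 mortar=3 plank=4 wool=6
After 19 (consume 6 wool): bone=5 chain=4 compass=1 mortar=3 plank=4
After 20 (consume 1 compass): bone=5 chain=4 mortar=3 plank=4
After 21 (gather 5 bone): bone=10 chain=4 mortar=3 plank=4

Answer: no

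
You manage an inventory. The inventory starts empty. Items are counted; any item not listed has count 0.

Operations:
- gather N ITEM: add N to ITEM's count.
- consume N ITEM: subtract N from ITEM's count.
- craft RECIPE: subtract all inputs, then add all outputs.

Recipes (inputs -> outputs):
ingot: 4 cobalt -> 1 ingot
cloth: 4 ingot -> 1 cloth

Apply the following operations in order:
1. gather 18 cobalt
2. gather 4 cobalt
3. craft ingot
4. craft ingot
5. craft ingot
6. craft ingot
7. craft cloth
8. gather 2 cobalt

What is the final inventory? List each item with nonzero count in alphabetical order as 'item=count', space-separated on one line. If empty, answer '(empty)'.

Answer: cloth=1 cobalt=8

Derivation:
After 1 (gather 18 cobalt): cobalt=18
After 2 (gather 4 cobalt): cobalt=22
After 3 (craft ingot): cobalt=18 ingot=1
After 4 (craft ingot): cobalt=14 ingot=2
After 5 (craft ingot): cobalt=10 ingot=3
After 6 (craft ingot): cobalt=6 ingot=4
After 7 (craft cloth): cloth=1 cobalt=6
After 8 (gather 2 cobalt): cloth=1 cobalt=8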